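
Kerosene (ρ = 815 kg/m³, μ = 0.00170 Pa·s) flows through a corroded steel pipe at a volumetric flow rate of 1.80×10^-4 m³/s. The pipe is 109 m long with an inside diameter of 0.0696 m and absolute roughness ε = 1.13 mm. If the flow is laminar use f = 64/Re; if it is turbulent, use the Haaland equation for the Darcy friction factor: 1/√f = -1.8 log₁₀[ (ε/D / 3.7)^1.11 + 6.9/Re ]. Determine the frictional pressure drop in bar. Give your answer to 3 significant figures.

Cross-sectional area A = πD²/4 = π(0.0696)²/4 = 0.003805 m²; mean velocity V = Q/A = 0.00018/0.003805 = 0.04731 m/s.
Reynolds number Re = ρVD/μ = 815 · 0.04731 · 0.0696 / 0.0017 = 1579.
Re < 2300 → laminar flow, so f = 64/Re = 64/1579 = 0.04054 (the turbulent correlation is not needed).
Darcy-Weisbach: ΔP = f(L/D)(ρV²/2) = 0.04054·(109/0.0696)·(815·0.04731²/2) = 0.04054·1566·0.9121 = 57.91 Pa.
ΔP = 57.91 Pa = 5.79×10^-4 bar.

ΔP ≈ 5.79×10^-4 bar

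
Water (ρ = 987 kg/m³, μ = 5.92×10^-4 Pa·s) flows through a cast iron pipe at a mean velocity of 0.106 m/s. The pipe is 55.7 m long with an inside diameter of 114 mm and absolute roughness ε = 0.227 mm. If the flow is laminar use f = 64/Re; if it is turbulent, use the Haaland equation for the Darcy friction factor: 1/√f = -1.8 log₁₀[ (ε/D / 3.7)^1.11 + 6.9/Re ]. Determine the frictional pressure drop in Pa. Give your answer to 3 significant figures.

ΔP ≈ 79.7 Pa

Reynolds number Re = ρVD/μ = 987 · 0.106 · 0.114 / 0.000592 = 2.015e+04.
Re > 4000 → turbulent. Relative roughness ε/D = 0.000227/0.114 = 0.00199. Haaland: 1/√f = -1.8 log₁₀[(0.00199/3.7)^1.11 + 6.9/2.015e+04] = -1.8 log₁₀[0.000235 + 0.000342] = 5.829, so f = 0.02943.
Darcy-Weisbach: ΔP = f(L/D)(ρV²/2) = 0.02943·(55.7/0.114)·(987·0.106²/2) = 0.02943·488.6·5.545 = 79.74 Pa.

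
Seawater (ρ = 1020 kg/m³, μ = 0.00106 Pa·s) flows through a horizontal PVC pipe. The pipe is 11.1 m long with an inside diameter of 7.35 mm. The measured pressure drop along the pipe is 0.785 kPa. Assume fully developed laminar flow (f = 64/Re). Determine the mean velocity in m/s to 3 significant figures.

V ≈ 0.113 m/s

For laminar flow, f = 64/Re with Re = ρVD/μ, so Darcy-Weisbach reduces to ΔP = 32μLV/D². Solving for V: V = ΔP·D²/(32μL) = 785·(0.00735)²/(32·0.00106·11.1) = 0.1126 m/s.
Check: Re = ρVD/μ = 1020·0.1126·0.00735/0.00106 = 796.6 < 2300, so the laminar assumption holds.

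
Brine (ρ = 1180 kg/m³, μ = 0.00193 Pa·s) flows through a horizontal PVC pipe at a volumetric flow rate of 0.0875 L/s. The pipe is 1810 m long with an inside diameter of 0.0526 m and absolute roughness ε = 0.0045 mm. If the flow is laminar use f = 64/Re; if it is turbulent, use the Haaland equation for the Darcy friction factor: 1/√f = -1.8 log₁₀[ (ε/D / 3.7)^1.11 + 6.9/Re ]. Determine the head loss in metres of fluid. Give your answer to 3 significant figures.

h_f ≈ 0.141 m

Q = 0.0875 L/s = 0.0875/1000 = 8.75e-05 m³/s.
Cross-sectional area A = πD²/4 = π(0.0526)²/4 = 0.002173 m²; mean velocity V = Q/A = 8.75e-05/0.002173 = 0.04027 m/s.
Reynolds number Re = ρVD/μ = 1180 · 0.04027 · 0.0526 / 0.00193 = 1295.
Re < 2300 → laminar flow, so f = 64/Re = 64/1295 = 0.04942 (the turbulent correlation is not needed).
Darcy-Weisbach: ΔP = f(L/D)(ρV²/2) = 0.04942·(1810/0.0526)·(1180·0.04027²/2) = 0.04942·3.441e+04·0.9566 = 1627 Pa.
Head loss h_f = ΔP/(ρg) = 1627/(1180·9.81) = 0.141 m.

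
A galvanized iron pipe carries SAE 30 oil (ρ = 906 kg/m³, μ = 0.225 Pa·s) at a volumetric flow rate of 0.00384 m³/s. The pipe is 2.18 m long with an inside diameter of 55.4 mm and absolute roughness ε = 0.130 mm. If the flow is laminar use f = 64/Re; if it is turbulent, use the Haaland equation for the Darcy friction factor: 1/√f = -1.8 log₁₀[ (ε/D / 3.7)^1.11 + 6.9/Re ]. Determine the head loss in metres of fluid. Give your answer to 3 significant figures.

h_f ≈ 0.917 m

Cross-sectional area A = πD²/4 = π(0.0554)²/4 = 0.002411 m²; mean velocity V = Q/A = 0.00384/0.002411 = 1.593 m/s.
Reynolds number Re = ρVD/μ = 906 · 1.593 · 0.0554 / 0.225 = 355.4.
Re < 2300 → laminar flow, so f = 64/Re = 64/355.4 = 0.1801 (the turbulent correlation is not needed).
Darcy-Weisbach: ΔP = f(L/D)(ρV²/2) = 0.1801·(2.18/0.0554)·(906·1.593²/2) = 0.1801·39.35·1150 = 8147 Pa.
Head loss h_f = ΔP/(ρg) = 8147/(906·9.81) = 0.917 m.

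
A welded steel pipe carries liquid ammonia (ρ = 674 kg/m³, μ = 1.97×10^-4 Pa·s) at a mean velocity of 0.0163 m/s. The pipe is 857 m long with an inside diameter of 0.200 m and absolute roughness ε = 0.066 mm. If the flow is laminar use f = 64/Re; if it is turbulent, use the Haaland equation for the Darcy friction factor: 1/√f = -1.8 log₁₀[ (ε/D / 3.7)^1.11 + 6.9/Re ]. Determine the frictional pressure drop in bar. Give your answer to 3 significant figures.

Reynolds number Re = ρVD/μ = 674 · 0.0163 · 0.2 / 0.000197 = 1.115e+04.
Re > 4000 → turbulent. Relative roughness ε/D = 6.6e-05/0.2 = 0.00033. Haaland: 1/√f = -1.8 log₁₀[(0.00033/3.7)^1.11 + 6.9/1.115e+04] = -1.8 log₁₀[3.2e-05 + 0.000619] = 5.736, so f = 0.03039.
Darcy-Weisbach: ΔP = f(L/D)(ρV²/2) = 0.03039·(857/0.2)·(674·0.0163²/2) = 0.03039·4285·0.08954 = 11.66 Pa.
ΔP = 11.66 Pa = 1.17×10^-4 bar.

ΔP ≈ 1.17×10^-4 bar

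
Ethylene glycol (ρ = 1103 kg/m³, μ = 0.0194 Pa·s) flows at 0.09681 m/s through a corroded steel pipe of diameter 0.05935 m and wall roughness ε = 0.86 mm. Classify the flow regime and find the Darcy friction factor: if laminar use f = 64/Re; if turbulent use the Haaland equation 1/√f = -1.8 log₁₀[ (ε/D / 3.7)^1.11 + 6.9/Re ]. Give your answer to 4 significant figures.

f ≈ 0.1959

Re = ρVD/μ = 1103·0.09681·0.05935/0.0194 = 326.7.
Re < 2300 → laminar, so f = 64/Re = 0.1959 (roughness is irrelevant in laminar flow).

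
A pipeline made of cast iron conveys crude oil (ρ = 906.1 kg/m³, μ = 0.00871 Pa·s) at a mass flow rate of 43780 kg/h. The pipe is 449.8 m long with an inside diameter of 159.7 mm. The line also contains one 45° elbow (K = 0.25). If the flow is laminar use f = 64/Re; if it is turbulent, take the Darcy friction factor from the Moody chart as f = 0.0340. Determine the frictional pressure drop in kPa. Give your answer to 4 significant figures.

ṁ = 43780 kg/h = 43780/3600 = 12.16 kg/s.
A = πD²/4 = π(0.1597)²/4 = 0.02003 m²; mean velocity V = ṁ/(ρA) = 12.16/(906.1 · 0.02003) = 0.67 m/s.
Reynolds number Re = ρVD/μ = 906.1 · 0.67 · 0.1597 / 0.00871 = 1.113e+04.
Re > 4000 → turbulent; use the Moody-chart value f = 0.0340.
Total minor-loss coefficient ΣK = 1·0.25 = 0.25.
ΔP = [f·L/D + ΣK]·(ρV²/2) = [0.034·449.8/0.1597 + 0.25]·(906.1·0.67²/2) = [95.76 + 0.25]·203.4 = 1.953e+04 Pa.
ΔP = 1.953e+04 Pa = 19.53 kPa.

ΔP ≈ 19.53 kPa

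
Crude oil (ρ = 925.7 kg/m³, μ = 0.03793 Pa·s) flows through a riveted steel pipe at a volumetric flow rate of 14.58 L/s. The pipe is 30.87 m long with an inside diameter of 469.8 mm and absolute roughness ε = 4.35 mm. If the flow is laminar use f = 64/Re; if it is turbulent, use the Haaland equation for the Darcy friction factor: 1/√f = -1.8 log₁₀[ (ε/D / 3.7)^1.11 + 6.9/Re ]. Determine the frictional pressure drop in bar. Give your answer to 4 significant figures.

ΔP ≈ 1.428×10^-4 bar

Q = 14.58 L/s = 14.58/1000 = 0.01458 m³/s.
Cross-sectional area A = πD²/4 = π(0.4698)²/4 = 0.1733 m²; mean velocity V = Q/A = 0.01458/0.1733 = 0.08411 m/s.
Reynolds number Re = ρVD/μ = 925.7 · 0.08411 · 0.4698 / 0.0379 = 964.4.
Re < 2300 → laminar flow, so f = 64/Re = 64/964.4 = 0.06636 (the turbulent correlation is not needed).
Darcy-Weisbach: ΔP = f(L/D)(ρV²/2) = 0.06636·(30.87/0.4698)·(925.7·0.08411²/2) = 0.06636·65.71·3.274 = 14.28 Pa.
ΔP = 14.28 Pa = 1.428×10^-4 bar.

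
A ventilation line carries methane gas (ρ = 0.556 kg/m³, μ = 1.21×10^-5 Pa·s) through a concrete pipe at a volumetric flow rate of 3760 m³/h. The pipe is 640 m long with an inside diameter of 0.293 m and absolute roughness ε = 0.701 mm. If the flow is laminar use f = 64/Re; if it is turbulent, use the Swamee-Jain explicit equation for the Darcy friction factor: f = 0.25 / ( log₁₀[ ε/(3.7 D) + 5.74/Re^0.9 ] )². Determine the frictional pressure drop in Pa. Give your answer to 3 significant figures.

Q = 3760 m³/h = 3760/3600 = 1.044 m³/s.
Cross-sectional area A = πD²/4 = π(0.293)²/4 = 0.06743 m²; mean velocity V = Q/A = 1.044/0.06743 = 15.49 m/s.
Reynolds number Re = ρVD/μ = 0.556 · 15.49 · 0.293 / 1.21e-05 = 2.086e+05.
Re > 4000 → turbulent. Relative roughness ε/D = 0.000701/0.293 = 0.00239. Swamee-Jain: f = 0.25/(log₁₀[0.00239/3.7 + 5.74/2.086e+05^0.9])² = 0.25/(log₁₀[0.000647 + 9.37e-05])² = 0.25/(-3.131)² = 0.02551.
Darcy-Weisbach: ΔP = f(L/D)(ρV²/2) = 0.02551·(640/0.293)·(0.556·15.49²/2) = 0.02551·2184·66.71 = 3717 Pa.

ΔP ≈ 3720 Pa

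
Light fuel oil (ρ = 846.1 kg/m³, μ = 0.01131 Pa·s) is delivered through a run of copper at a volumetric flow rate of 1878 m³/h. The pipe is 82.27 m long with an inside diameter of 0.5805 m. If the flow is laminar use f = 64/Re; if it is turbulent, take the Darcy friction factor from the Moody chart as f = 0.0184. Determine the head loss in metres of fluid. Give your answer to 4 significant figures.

Q = 1878 m³/h = 1878/3600 = 0.5217 m³/s.
Cross-sectional area A = πD²/4 = π(0.5805)²/4 = 0.2647 m²; mean velocity V = Q/A = 0.5217/0.2647 = 1.971 m/s.
Reynolds number Re = ρVD/μ = 846.1 · 1.971 · 0.5805 / 0.0113 = 8.56e+04.
Re > 4000 → turbulent; use the Moody-chart value f = 0.0184.
Darcy-Weisbach: ΔP = f(L/D)(ρV²/2) = 0.0184·(82.27/0.5805)·(846.1·1.971²/2) = 0.0184·141.7·1644 = 4286 Pa.
Head loss h_f = ΔP/(ρg) = 4286/(846.1·9.81) = 0.5164 m.

h_f ≈ 0.5164 m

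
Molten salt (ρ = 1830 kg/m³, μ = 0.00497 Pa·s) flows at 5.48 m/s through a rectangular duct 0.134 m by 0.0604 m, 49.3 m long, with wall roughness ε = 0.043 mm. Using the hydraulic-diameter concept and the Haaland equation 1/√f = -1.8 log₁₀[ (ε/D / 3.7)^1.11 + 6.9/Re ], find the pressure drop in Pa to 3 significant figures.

ΔP ≈ 309000 Pa

Hydraulic diameter D_h = 4A/P = 4·(0.134·0.0604)/(2·(0.134+0.0604)) = 0.03237/0.3888 = 0.08327 m.
Re = ρVD_h/μ = 1830·5.48·0.08327/0.00497 = 1.68e+05.
ε/D_h = 4.3e-05/0.08327 = 0.000516; Haaland gives 1/√f = -1.8 log₁₀[5.26e-05+4.11e-05] = 7.251, so f = 0.01902.
ΔP = f(L/D_h)(ρV²/2) = 0.01902·49.3/0.08327·2.748e+04 = 3.094e+05 Pa.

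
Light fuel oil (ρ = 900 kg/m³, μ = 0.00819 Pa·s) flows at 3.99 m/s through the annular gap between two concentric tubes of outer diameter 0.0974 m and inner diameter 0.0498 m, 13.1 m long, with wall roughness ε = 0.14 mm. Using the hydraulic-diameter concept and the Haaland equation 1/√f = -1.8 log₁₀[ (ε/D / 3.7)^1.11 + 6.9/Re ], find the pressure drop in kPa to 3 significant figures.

Hydraulic diameter D_h = 4A/P = D_o - D_i = 0.0974 - 0.0498 = 0.0476 m.
Re = ρVD_h/μ = 900·3.99·0.0476/0.00819 = 2.087e+04.
ε/D_h = 0.00014/0.0476 = 0.00294; Haaland gives 1/√f = -1.8 log₁₀[0.000363+0.000331] = 5.687, so f = 0.03092.
ΔP = f(L/D_h)(ρV²/2) = 0.03092·13.1/0.0476·7164 = 6.097e+04 Pa.
ΔP = 61.0 kPa.

ΔP ≈ 61.0 kPa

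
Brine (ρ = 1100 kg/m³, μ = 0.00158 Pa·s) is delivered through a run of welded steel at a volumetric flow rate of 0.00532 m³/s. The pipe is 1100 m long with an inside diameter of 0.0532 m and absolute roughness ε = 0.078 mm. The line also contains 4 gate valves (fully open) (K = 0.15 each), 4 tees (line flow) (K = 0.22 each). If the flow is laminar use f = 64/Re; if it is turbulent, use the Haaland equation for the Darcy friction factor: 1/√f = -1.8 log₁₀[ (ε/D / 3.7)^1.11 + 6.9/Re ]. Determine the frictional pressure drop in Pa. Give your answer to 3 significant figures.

ΔP ≈ 1.55×10^6 Pa

Cross-sectional area A = πD²/4 = π(0.0532)²/4 = 0.002223 m²; mean velocity V = Q/A = 0.00532/0.002223 = 2.393 m/s.
Reynolds number Re = ρVD/μ = 1100 · 2.393 · 0.0532 / 0.00158 = 8.864e+04.
Re > 4000 → turbulent. Relative roughness ε/D = 7.8e-05/0.0532 = 0.00147. Haaland: 1/√f = -1.8 log₁₀[(0.00147/3.7)^1.11 + 6.9/8.864e+04] = -1.8 log₁₀[0.000167 + 7.78e-05] = 6.499, so f = 0.02368.
Total minor-loss coefficient ΣK = 4·0.15 + 4·0.22 = 1.48.
ΔP = [f·L/D + ΣK]·(ρV²/2) = [0.02368·1100/0.0532 + 1.48]·(1100·2.393²/2) = [489.6 + 1.48]·3150 = 1.547e+06 Pa.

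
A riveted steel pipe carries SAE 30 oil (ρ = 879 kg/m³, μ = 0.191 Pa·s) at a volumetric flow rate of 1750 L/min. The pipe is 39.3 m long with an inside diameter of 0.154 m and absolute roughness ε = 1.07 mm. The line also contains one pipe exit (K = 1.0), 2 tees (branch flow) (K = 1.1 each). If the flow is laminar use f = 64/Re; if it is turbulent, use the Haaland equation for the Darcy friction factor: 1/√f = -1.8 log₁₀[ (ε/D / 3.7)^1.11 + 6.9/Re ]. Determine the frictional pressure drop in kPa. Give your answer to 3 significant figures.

Q = 1750 L/min = 1750/60000 = 0.02917 m³/s.
Cross-sectional area A = πD²/4 = π(0.154)²/4 = 0.01863 m²; mean velocity V = Q/A = 0.02917/0.01863 = 1.566 m/s.
Reynolds number Re = ρVD/μ = 879 · 1.566 · 0.154 / 0.191 = 1110.
Re < 2300 → laminar flow, so f = 64/Re = 64/1110 = 0.05767 (the turbulent correlation is not needed).
Total minor-loss coefficient ΣK = 1·1 + 2·1.1 = 3.2.
ΔP = [f·L/D + ΣK]·(ρV²/2) = [0.05767·39.3/0.154 + 3.2]·(879·1.566²/2) = [14.72 + 3.2]·1078 = 1.931e+04 Pa.
ΔP = 1.931e+04 Pa = 19.3 kPa.

ΔP ≈ 19.3 kPa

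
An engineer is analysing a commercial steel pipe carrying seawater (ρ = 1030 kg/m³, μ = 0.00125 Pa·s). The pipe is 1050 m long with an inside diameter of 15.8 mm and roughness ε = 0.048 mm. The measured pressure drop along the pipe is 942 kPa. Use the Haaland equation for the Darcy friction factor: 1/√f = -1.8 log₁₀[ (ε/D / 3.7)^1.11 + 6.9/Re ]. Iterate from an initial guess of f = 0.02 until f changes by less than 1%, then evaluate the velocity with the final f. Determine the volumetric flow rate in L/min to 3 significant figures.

Rearranging Darcy-Weisbach: V = √(2·ΔP·D/(f·L·ρ)). With ε/D = 4.8e-05/0.0158 = 0.00304, iterate starting from f = 0.02:
  f = 0.02 → V = √(2·9.42e+05·0.0158/(0.02·1050·1030)) = 1.173 m/s; Re = ρVD/μ = 1.527e+04; f → 0.03249
  f = 0.03249 → V = 0.9204 m/s; Re = 1.198e+04; f → 0.03381
  f = 0.03381 → V = 0.9023 m/s; Re = 1.175e+04; f → 0.03392
Converged (Δf/f < 1%). With the final f = 0.03392: V = √(2·9.42e+05·0.0158/(0.03392·1050·1030)) = 0.9007 m/s.
Q = V·A = 0.9007·(π/4·0.0158²) = 0.0001766 m³/s = 10.6 L/min.

Q ≈ 10.6 L/min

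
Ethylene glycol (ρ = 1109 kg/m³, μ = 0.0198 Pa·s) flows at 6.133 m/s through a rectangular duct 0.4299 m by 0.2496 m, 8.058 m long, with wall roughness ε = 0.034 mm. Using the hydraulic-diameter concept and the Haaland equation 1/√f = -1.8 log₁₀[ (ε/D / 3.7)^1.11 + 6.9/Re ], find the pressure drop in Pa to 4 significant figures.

ΔP ≈ 9593 Pa

Hydraulic diameter D_h = 4A/P = 4·(0.4299·0.2496)/(2·(0.4299+0.2496)) = 0.4292/1.359 = 0.3158 m.
Re = ρVD_h/μ = 1109·6.133·0.3158/0.0198 = 1.085e+05.
ε/D_h = 3.4e-05/0.3158 = 0.000108; Haaland gives 1/√f = -1.8 log₁₀[9.22e-06+6.36e-05] = 7.448, so f = 0.01803.
ΔP = f(L/D_h)(ρV²/2) = 0.01803·8.058/0.3158·2.086e+04 = 9593 Pa.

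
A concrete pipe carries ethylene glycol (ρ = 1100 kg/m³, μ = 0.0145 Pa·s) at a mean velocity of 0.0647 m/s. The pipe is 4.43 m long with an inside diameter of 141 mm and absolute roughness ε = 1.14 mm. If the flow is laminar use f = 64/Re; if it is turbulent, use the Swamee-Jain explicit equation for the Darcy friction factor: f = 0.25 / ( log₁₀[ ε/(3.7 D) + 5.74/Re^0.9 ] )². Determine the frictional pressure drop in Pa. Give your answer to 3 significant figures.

ΔP ≈ 6.69 Pa

Reynolds number Re = ρVD/μ = 1100 · 0.0647 · 0.141 / 0.0145 = 692.1.
Re < 2300 → laminar flow, so f = 64/Re = 64/692.1 = 0.09248 (the turbulent correlation is not needed).
Darcy-Weisbach: ΔP = f(L/D)(ρV²/2) = 0.09248·(4.43/0.141)·(1100·0.0647²/2) = 0.09248·31.42·2.302 = 6.689 Pa.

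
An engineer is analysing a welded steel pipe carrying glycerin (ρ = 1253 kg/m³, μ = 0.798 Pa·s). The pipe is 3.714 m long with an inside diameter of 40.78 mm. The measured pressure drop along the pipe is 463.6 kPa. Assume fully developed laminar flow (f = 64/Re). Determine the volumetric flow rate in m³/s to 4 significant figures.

Q ≈ 0.01062 m³/s

For laminar flow, f = 64/Re with Re = ρVD/μ, so Darcy-Weisbach reduces to ΔP = 32μLV/D². Solving for V: V = ΔP·D²/(32μL) = 4.636e+05·(0.04078)²/(32·0.798·3.714) = 8.129 m/s.
Check: Re = ρVD/μ = 1253·8.129·0.04078/0.798 = 520.5 < 2300, so the laminar assumption holds.
Q = V·A = 8.129·(π/4·0.04078²) = 0.01062 m³/s = 0.01062 m³/s.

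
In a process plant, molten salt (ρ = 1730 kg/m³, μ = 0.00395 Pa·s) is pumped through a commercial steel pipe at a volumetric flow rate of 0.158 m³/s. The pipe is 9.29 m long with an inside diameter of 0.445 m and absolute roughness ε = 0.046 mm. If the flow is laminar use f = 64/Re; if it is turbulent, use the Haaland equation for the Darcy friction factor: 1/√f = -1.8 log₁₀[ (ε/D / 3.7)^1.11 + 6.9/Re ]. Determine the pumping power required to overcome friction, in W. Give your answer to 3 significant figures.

Cross-sectional area A = πD²/4 = π(0.445)²/4 = 0.1555 m²; mean velocity V = Q/A = 0.158/0.1555 = 1.016 m/s.
Reynolds number Re = ρVD/μ = 1730 · 1.016 · 0.445 / 0.00395 = 1.98e+05.
Re > 4000 → turbulent. Relative roughness ε/D = 4.6e-05/0.445 = 0.000103. Haaland: 1/√f = -1.8 log₁₀[(0.000103/3.7)^1.11 + 6.9/1.98e+05] = -1.8 log₁₀[8.82e-06 + 3.48e-05] = 7.848, so f = 0.01624.
Darcy-Weisbach: ΔP = f(L/D)(ρV²/2) = 0.01624·(9.29/0.445)·(1730·1.016²/2) = 0.01624·20.88·892.7 = 302.6 Pa.
Pumping power P = QΔP = 0.158·302.6 = 47.81 W = 47.8 W.

P ≈ 47.8 W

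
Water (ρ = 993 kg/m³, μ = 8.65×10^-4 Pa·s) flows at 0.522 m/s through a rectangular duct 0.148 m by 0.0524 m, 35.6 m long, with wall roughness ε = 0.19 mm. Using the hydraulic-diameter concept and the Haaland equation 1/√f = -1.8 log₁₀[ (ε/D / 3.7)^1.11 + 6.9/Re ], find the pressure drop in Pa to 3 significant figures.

ΔP ≈ 1710 Pa

Hydraulic diameter D_h = 4A/P = 4·(0.148·0.0524)/(2·(0.148+0.0524)) = 0.03102/0.4008 = 0.0774 m.
Re = ρVD_h/μ = 993·0.522·0.0774/0.000865 = 4.638e+04.
ε/D_h = 0.00019/0.0774 = 0.00245; Haaland gives 1/√f = -1.8 log₁₀[0.000297+0.000149] = 6.032, so f = 0.02748.
ΔP = f(L/D_h)(ρV²/2) = 0.02748·35.6/0.0774·135.3 = 1710 Pa.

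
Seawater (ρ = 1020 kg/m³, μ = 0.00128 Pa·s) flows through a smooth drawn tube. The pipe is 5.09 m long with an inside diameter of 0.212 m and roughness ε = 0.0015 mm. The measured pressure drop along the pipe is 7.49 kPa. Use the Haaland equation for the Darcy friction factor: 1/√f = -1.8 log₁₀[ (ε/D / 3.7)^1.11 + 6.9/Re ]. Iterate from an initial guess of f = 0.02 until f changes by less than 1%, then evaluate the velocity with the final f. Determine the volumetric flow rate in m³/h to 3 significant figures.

Q ≈ 934 m³/h

Rearranging Darcy-Weisbach: V = √(2·ΔP·D/(f·L·ρ)). With ε/D = 1.5e-06/0.212 = 7.08e-06, iterate starting from f = 0.02:
  f = 0.02 → V = √(2·7490·0.212/(0.02·5.09·1020)) = 5.53 m/s; Re = ρVD/μ = 9.343e+05; f → 0.01184
  f = 0.01184 → V = 7.188 m/s; Re = 1.214e+06; f → 0.01136
  f = 0.01136 → V = 7.338 m/s; Re = 1.24e+06; f → 0.01132
Converged (Δf/f < 1%). With the final f = 0.01132: V = √(2·7490·0.212/(0.01132·5.09·1020)) = 7.35 m/s.
Q = V·A = 7.35·(π/4·0.212²) = 0.2594 m³/s = 934 m³/h.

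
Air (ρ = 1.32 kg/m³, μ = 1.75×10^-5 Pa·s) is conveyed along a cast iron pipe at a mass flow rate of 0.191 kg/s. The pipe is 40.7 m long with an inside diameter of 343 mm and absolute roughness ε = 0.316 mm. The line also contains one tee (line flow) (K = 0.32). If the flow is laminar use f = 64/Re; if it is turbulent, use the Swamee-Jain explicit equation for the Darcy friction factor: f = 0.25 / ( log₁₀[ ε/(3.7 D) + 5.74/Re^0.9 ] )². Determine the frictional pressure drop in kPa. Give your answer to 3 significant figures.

ΔP ≈ 0.00526 kPa

A = πD²/4 = π(0.343)²/4 = 0.0924 m²; mean velocity V = ṁ/(ρA) = 0.191/(1.32 · 0.0924) = 1.566 m/s.
Reynolds number Re = ρVD/μ = 1.32 · 1.566 · 0.343 / 1.75e-05 = 4.051e+04.
Re > 4000 → turbulent. Relative roughness ε/D = 0.000316/0.343 = 0.000921. Swamee-Jain: f = 0.25/(log₁₀[0.000921/3.7 + 5.74/4.051e+04^0.9])² = 0.25/(log₁₀[0.000249 + 0.000409])² = 0.25/(-3.182)² = 0.0247.
Total minor-loss coefficient ΣK = 1·0.32 = 0.32.
ΔP = [f·L/D + ΣK]·(ρV²/2) = [0.0247·40.7/0.343 + 0.32]·(1.32·1.566²/2) = [2.931 + 0.32]·1.618 = 5.261 Pa.
ΔP = 5.261 Pa = 0.00526 kPa.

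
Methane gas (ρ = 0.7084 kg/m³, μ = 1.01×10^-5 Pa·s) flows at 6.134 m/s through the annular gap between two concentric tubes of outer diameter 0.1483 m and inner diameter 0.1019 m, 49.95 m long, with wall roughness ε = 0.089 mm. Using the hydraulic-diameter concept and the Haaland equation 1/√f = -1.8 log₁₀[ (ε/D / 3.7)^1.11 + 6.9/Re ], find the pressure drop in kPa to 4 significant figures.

Hydraulic diameter D_h = 4A/P = D_o - D_i = 0.1483 - 0.1019 = 0.0464 m.
Re = ρVD_h/μ = 0.7084·6.134·0.0464/1.01e-05 = 1.996e+04.
ε/D_h = 8.9e-05/0.0464 = 0.00192; Haaland gives 1/√f = -1.8 log₁₀[0.000226+0.000346] = 5.838, so f = 0.02934.
ΔP = f(L/D_h)(ρV²/2) = 0.02934·49.95/0.0464·13.33 = 421 Pa.
ΔP = 0.4210 kPa.

ΔP ≈ 0.4210 kPa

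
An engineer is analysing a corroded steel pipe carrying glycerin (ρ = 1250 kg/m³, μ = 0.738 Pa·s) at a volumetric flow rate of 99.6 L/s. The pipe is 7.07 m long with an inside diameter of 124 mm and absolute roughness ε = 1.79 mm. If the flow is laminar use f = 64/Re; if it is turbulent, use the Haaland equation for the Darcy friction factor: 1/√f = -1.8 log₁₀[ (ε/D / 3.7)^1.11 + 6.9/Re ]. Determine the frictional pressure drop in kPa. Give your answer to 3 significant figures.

Q = 99.6 L/s = 99.6/1000 = 0.0996 m³/s.
Cross-sectional area A = πD²/4 = π(0.124)²/4 = 0.01208 m²; mean velocity V = Q/A = 0.0996/0.01208 = 8.248 m/s.
Reynolds number Re = ρVD/μ = 1250 · 8.248 · 0.124 / 0.738 = 1732.
Re < 2300 → laminar flow, so f = 64/Re = 64/1732 = 0.03695 (the turbulent correlation is not needed).
Darcy-Weisbach: ΔP = f(L/D)(ρV²/2) = 0.03695·(7.07/0.124)·(1250·8.248²/2) = 0.03695·57.02·4.251e+04 = 8.956e+04 Pa.
ΔP = 8.956e+04 Pa = 89.6 kPa.

ΔP ≈ 89.6 kPa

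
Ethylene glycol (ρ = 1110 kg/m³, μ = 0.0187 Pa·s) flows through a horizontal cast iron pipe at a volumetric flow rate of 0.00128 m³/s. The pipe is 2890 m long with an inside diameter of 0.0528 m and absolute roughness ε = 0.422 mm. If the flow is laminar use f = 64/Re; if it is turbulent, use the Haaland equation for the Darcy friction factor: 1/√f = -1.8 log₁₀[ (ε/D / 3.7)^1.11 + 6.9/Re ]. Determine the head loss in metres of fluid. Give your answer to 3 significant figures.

Cross-sectional area A = πD²/4 = π(0.0528)²/4 = 0.00219 m²; mean velocity V = Q/A = 0.00128/0.00219 = 0.5846 m/s.
Reynolds number Re = ρVD/μ = 1110 · 0.5846 · 0.0528 / 0.0187 = 1832.
Re < 2300 → laminar flow, so f = 64/Re = 64/1832 = 0.03493 (the turbulent correlation is not needed).
Darcy-Weisbach: ΔP = f(L/D)(ρV²/2) = 0.03493·(2890/0.0528)·(1110·0.5846²/2) = 0.03493·5.473e+04·189.7 = 3.626e+05 Pa.
Head loss h_f = ΔP/(ρg) = 3.626e+05/(1110·9.81) = 33.3 m.

h_f ≈ 33.3 m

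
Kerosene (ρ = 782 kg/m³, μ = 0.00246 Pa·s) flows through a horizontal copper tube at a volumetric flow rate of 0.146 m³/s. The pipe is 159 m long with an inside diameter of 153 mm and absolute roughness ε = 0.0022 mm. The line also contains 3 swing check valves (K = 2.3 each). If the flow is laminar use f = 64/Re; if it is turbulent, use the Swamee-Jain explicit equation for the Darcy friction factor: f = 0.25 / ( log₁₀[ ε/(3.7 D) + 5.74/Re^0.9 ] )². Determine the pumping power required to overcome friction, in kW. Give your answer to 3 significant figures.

Cross-sectional area A = πD²/4 = π(0.153)²/4 = 0.01839 m²; mean velocity V = Q/A = 0.146/0.01839 = 7.941 m/s.
Reynolds number Re = ρVD/μ = 782 · 7.941 · 0.153 / 0.00246 = 3.862e+05.
Re > 4000 → turbulent. Relative roughness ε/D = 2.2e-06/0.153 = 1.44e-05. Swamee-Jain: f = 0.25/(log₁₀[1.44e-05/3.7 + 5.74/3.862e+05^0.9])² = 0.25/(log₁₀[3.89e-06 + 5.38e-05])² = 0.25/(-4.239)² = 0.01391.
Total minor-loss coefficient ΣK = 3·2.3 = 6.9.
ΔP = [f·L/D + ΣK]·(ρV²/2) = [0.01391·159/0.153 + 6.9]·(782·7.941²/2) = [14.46 + 6.9]·2.466e+04 = 5.266e+05 Pa.
Pumping power P = QΔP = 0.146·5.266e+05 = 76890 W = 76.9 kW.

P ≈ 76.9 kW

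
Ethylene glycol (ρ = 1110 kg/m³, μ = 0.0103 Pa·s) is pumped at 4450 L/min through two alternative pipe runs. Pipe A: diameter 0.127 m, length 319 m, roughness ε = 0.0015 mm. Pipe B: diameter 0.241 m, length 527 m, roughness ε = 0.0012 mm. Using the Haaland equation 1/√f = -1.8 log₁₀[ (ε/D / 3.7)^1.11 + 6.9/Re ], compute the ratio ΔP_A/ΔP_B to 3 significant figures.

ΔP_A/ΔP_B ≈ 12.9

Pipe A: V = Q/A = 0.07417/0.01267 = 5.855 m/s; Re = 8.013e+04; ε/D = 1.18e-05; Haaland → f = 0.01872; ΔP_A = f(L/D)(ρV²/2) = 8.943e+05 Pa.
Pipe B: V = Q/A = 0.07417/0.04562 = 1.626 m/s; Re = 4.223e+04; ε/D = 4.98e-06; Haaland → f = 0.02153; ΔP_B = f(L/D)(ρV²/2) = 6.908e+04 Pa.
ΔP_A/ΔP_B = 8.943e+05/6.908e+04 = 12.9.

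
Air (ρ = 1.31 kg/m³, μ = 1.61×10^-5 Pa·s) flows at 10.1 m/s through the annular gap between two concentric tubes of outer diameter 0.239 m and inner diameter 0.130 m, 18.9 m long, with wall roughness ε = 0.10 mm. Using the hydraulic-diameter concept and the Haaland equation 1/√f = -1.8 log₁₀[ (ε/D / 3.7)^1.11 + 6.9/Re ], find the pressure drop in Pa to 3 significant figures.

ΔP ≈ 254 Pa

Hydraulic diameter D_h = 4A/P = D_o - D_i = 0.239 - 0.13 = 0.109 m.
Re = ρVD_h/μ = 1.31·10.1·0.109/1.61e-05 = 8.958e+04.
ε/D_h = 0.0001/0.109 = 0.000917; Haaland gives 1/√f = -1.8 log₁₀[9.95e-05+7.7e-05] = 6.756, so f = 0.02191.
ΔP = f(L/D_h)(ρV²/2) = 0.02191·18.9/0.109·66.82 = 253.8 Pa.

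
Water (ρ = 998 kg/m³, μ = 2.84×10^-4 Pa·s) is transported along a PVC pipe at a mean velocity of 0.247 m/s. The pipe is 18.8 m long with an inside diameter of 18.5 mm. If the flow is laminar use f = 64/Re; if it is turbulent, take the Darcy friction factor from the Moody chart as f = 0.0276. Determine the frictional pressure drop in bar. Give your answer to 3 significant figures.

Reynolds number Re = ρVD/μ = 998 · 0.247 · 0.0185 / 0.000284 = 1.606e+04.
Re > 4000 → turbulent; use the Moody-chart value f = 0.0276.
Darcy-Weisbach: ΔP = f(L/D)(ρV²/2) = 0.0276·(18.8/0.0185)·(998·0.247²/2) = 0.0276·1016·30.44 = 853.9 Pa.
ΔP = 853.9 Pa = 0.00854 bar.

ΔP ≈ 0.00854 bar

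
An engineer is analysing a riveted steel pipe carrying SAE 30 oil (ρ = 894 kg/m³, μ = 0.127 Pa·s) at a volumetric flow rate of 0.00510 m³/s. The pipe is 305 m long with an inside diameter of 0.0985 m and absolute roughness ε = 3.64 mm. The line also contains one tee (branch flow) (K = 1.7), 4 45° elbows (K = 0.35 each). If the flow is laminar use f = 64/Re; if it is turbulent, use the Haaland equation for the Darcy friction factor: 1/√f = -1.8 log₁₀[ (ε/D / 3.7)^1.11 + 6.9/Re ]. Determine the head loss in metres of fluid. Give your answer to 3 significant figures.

Cross-sectional area A = πD²/4 = π(0.0985)²/4 = 0.00762 m²; mean velocity V = Q/A = 0.0051/0.00762 = 0.6693 m/s.
Reynolds number Re = ρVD/μ = 894 · 0.6693 · 0.0985 / 0.127 = 464.1.
Re < 2300 → laminar flow, so f = 64/Re = 64/464.1 = 0.1379 (the turbulent correlation is not needed).
Total minor-loss coefficient ΣK = 1·1.7 + 4·0.35 = 3.1.
ΔP = [f·L/D + ΣK]·(ρV²/2) = [0.1379·305/0.0985 + 3.1]·(894·0.6693²/2) = [427 + 3.1]·200.2 = 8.613e+04 Pa.
Head loss h_f = ΔP/(ρg) = 8.613e+04/(894·9.81) = 9.82 m.

h_f ≈ 9.82 m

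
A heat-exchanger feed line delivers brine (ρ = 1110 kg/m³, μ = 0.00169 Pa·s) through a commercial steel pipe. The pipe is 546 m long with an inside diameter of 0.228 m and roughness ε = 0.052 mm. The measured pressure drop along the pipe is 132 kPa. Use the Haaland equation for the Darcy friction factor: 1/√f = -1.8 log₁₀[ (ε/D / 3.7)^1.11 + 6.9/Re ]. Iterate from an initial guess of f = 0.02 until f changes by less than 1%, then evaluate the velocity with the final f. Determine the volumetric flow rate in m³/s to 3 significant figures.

Q ≈ 0.102 m³/s

Rearranging Darcy-Weisbach: V = √(2·ΔP·D/(f·L·ρ)). With ε/D = 5.2e-05/0.228 = 0.000228, iterate starting from f = 0.02:
  f = 0.02 → V = √(2·1.32e+05·0.228/(0.02·546·1110)) = 2.228 m/s; Re = ρVD/μ = 3.337e+05; f → 0.0161
  f = 0.0161 → V = 2.483 m/s; Re = 3.719e+05; f → 0.01594
  f = 0.01594 → V = 2.496 m/s; Re = 3.738e+05; f → 0.01593
Converged (Δf/f < 1%). With the final f = 0.01593: V = √(2·1.32e+05·0.228/(0.01593·546·1110)) = 2.497 m/s.
Q = V·A = 2.497·(π/4·0.228²) = 0.1019 m³/s = 0.102 m³/s.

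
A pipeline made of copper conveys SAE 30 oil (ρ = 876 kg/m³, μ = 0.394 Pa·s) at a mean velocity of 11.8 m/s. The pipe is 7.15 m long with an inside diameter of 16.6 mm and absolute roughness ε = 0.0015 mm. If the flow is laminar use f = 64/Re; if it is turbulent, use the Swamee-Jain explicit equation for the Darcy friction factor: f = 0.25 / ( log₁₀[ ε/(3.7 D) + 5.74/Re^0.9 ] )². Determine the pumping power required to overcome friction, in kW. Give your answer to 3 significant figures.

P ≈ 9.86 kW

Reynolds number Re = ρVD/μ = 876 · 11.8 · 0.0166 / 0.394 = 435.5.
Re < 2300 → laminar flow, so f = 64/Re = 64/435.5 = 0.147 (the turbulent correlation is not needed).
Darcy-Weisbach: ΔP = f(L/D)(ρV²/2) = 0.147·(7.15/0.0166)·(876·11.8²/2) = 0.147·430.7·6.099e+04 = 3.86e+06 Pa.
Q = V·A = 11.8·0.0002164 = 0.002554 m³/s.
Pumping power P = QΔP = 0.002554·3.86e+06 = 9858 W = 9.86 kW.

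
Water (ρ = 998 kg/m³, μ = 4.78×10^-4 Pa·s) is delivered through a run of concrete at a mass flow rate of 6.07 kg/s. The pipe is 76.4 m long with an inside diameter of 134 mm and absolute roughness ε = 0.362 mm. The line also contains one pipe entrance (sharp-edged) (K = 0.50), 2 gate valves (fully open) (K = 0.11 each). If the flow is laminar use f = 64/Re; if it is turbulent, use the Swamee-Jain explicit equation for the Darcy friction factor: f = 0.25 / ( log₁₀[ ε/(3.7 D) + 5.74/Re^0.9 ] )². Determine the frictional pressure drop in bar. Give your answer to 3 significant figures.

A = πD²/4 = π(0.134)²/4 = 0.0141 m²; mean velocity V = ṁ/(ρA) = 6.07/(998 · 0.0141) = 0.4313 m/s.
Reynolds number Re = ρVD/μ = 998 · 0.4313 · 0.134 / 0.000478 = 1.207e+05.
Re > 4000 → turbulent. Relative roughness ε/D = 0.000362/0.134 = 0.0027. Swamee-Jain: f = 0.25/(log₁₀[0.0027/3.7 + 5.74/1.207e+05^0.9])² = 0.25/(log₁₀[0.00073 + 0.000153])² = 0.25/(-3.054)² = 0.02681.
Total minor-loss coefficient ΣK = 1·0.5 + 2·0.11 = 0.72.
ΔP = [f·L/D + ΣK]·(ρV²/2) = [0.02681·76.4/0.134 + 0.72]·(998·0.4313²/2) = [15.28 + 0.72]·92.81 = 1485 Pa.
ΔP = 1485 Pa = 0.0149 bar.

ΔP ≈ 0.0149 bar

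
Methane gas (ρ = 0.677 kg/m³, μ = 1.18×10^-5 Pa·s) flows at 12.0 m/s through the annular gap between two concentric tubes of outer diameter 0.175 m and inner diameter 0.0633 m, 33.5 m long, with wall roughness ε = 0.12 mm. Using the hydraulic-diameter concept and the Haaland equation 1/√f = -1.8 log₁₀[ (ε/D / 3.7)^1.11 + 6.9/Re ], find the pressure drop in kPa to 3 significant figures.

ΔP ≈ 0.333 kPa

Hydraulic diameter D_h = 4A/P = D_o - D_i = 0.175 - 0.0633 = 0.1117 m.
Re = ρVD_h/μ = 0.677·12·0.1117/1.18e-05 = 7.69e+04.
ε/D_h = 0.00012/0.1117 = 0.00107; Haaland gives 1/√f = -1.8 log₁₀[0.000119+8.97e-05] = 6.627, so f = 0.02277.
ΔP = f(L/D_h)(ρV²/2) = 0.02277·33.5/0.1117·48.74 = 332.9 Pa.
ΔP = 0.333 kPa.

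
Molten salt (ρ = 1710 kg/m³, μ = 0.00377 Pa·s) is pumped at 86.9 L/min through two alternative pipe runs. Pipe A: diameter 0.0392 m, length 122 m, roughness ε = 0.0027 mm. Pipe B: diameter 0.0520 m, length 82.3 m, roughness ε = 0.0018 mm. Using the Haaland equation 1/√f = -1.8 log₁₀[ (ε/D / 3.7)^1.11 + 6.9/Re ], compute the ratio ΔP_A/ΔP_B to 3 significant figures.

Pipe A: V = Q/A = 0.001448/0.001207 = 1.2 m/s; Re = 2.134e+04; ε/D = 6.89e-05; Haaland → f = 0.02544; ΔP_A = f(L/D)(ρV²/2) = 9.751e+04 Pa.
Pipe B: V = Q/A = 0.001448/0.002124 = 0.682 m/s; Re = 1.609e+04; ε/D = 3.46e-05; Haaland → f = 0.02726; ΔP_B = f(L/D)(ρV²/2) = 1.716e+04 Pa.
ΔP_A/ΔP_B = 9.751e+04/1.716e+04 = 5.68.

ΔP_A/ΔP_B ≈ 5.68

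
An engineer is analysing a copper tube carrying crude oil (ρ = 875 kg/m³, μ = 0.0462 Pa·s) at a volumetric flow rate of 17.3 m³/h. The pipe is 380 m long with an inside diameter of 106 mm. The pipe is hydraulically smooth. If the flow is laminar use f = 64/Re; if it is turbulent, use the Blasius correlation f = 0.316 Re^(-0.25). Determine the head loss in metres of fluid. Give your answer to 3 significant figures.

Q = 17.3 m³/h = 17.3/3600 = 0.004806 m³/s.
Cross-sectional area A = πD²/4 = π(0.106)²/4 = 0.008825 m²; mean velocity V = Q/A = 0.004806/0.008825 = 0.5446 m/s.
Reynolds number Re = ρVD/μ = 875 · 0.5446 · 0.106 / 0.0462 = 1093.
Re < 2300 → laminar flow, so f = 64/Re = 64/1093 = 0.05854 (the turbulent correlation is not needed).
Darcy-Weisbach: ΔP = f(L/D)(ρV²/2) = 0.05854·(380/0.106)·(875·0.5446²/2) = 0.05854·3585·129.7 = 2.723e+04 Pa.
Head loss h_f = ΔP/(ρg) = 2.723e+04/(875·9.81) = 3.17 m.

h_f ≈ 3.17 m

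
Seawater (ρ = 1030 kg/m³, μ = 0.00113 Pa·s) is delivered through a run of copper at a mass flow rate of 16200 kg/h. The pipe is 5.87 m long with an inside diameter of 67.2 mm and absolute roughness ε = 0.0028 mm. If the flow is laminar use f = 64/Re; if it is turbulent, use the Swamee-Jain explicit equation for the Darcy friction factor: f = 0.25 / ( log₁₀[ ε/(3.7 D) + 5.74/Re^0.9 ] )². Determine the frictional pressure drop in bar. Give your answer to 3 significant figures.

ΔP ≈ 0.0131 bar

ṁ = 16200 kg/h = 16200/3600 = 4.5 kg/s.
A = πD²/4 = π(0.0672)²/4 = 0.003547 m²; mean velocity V = ṁ/(ρA) = 4.5/(1030 · 0.003547) = 1.232 m/s.
Reynolds number Re = ρVD/μ = 1030 · 1.232 · 0.0672 / 0.00113 = 7.545e+04.
Re > 4000 → turbulent. Relative roughness ε/D = 2.8e-06/0.0672 = 4.17e-05. Swamee-Jain: f = 0.25/(log₁₀[4.17e-05/3.7 + 5.74/7.545e+04^0.9])² = 0.25/(log₁₀[1.13e-05 + 0.000234])² = 0.25/(-3.611)² = 0.01918.
Darcy-Weisbach: ΔP = f(L/D)(ρV²/2) = 0.01918·(5.87/0.0672)·(1030·1.232²/2) = 0.01918·87.35·781.4 = 1309 Pa.
ΔP = 1309 Pa = 0.0131 bar.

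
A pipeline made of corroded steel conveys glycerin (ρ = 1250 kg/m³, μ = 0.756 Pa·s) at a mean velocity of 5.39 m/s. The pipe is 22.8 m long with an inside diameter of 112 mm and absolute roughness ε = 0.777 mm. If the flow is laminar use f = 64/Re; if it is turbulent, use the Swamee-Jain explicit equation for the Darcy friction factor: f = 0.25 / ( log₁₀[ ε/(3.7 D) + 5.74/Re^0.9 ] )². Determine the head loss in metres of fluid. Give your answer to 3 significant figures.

Reynolds number Re = ρVD/μ = 1250 · 5.39 · 0.112 / 0.756 = 998.1.
Re < 2300 → laminar flow, so f = 64/Re = 64/998.1 = 0.06412 (the turbulent correlation is not needed).
Darcy-Weisbach: ΔP = f(L/D)(ρV²/2) = 0.06412·(22.8/0.112)·(1250·5.39²/2) = 0.06412·203.6·1.816e+04 = 2.37e+05 Pa.
Head loss h_f = ΔP/(ρg) = 2.37e+05/(1250·9.81) = 19.3 m.

h_f ≈ 19.3 m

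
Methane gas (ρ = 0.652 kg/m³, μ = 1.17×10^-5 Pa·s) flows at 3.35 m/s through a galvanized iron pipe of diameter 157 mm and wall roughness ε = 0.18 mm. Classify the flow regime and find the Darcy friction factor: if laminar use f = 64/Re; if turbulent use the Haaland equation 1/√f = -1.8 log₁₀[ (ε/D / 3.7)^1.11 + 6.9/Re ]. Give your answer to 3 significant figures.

Re = ρVD/μ = 0.652·3.35·0.157/1.17e-05 = 2.931e+04.
Re > 4000 → turbulent. ε/D = 0.00018/0.157 = 0.00115; Haaland: 1/√f = -1.8 log₁₀[0.000127 + 0.000235] = 6.193, so f = 0.02608.

f ≈ 0.0261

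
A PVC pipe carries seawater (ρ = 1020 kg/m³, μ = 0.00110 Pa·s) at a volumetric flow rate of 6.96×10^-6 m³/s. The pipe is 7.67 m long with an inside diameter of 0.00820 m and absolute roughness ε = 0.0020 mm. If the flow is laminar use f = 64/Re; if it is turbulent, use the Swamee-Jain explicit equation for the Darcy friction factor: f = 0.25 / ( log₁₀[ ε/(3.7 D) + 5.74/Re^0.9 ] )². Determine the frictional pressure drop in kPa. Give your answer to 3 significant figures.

ΔP ≈ 0.529 kPa

Cross-sectional area A = πD²/4 = π(0.0082)²/4 = 5.281e-05 m²; mean velocity V = Q/A = 6.96e-06/5.281e-05 = 0.1318 m/s.
Reynolds number Re = ρVD/μ = 1020 · 0.1318 · 0.0082 / 0.0011 = 1002.
Re < 2300 → laminar flow, so f = 64/Re = 64/1002 = 0.06387 (the turbulent correlation is not needed).
Darcy-Weisbach: ΔP = f(L/D)(ρV²/2) = 0.06387·(7.67/0.0082)·(1020·0.1318²/2) = 0.06387·935.4·8.858 = 529.2 Pa.
ΔP = 529.2 Pa = 0.529 kPa.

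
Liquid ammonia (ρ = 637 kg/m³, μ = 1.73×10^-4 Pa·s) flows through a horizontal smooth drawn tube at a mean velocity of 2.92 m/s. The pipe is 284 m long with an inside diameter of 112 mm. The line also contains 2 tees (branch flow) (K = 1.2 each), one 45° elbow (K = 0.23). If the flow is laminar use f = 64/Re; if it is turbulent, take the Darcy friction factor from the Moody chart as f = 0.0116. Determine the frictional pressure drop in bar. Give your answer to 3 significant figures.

ΔP ≈ 0.870 bar

Reynolds number Re = ρVD/μ = 637 · 2.92 · 0.112 / 0.000173 = 1.204e+06.
Re > 4000 → turbulent; use the Moody-chart value f = 0.0116.
Total minor-loss coefficient ΣK = 2·1.2 + 1·0.23 = 2.63.
ΔP = [f·L/D + ΣK]·(ρV²/2) = [0.0116·284/0.112 + 2.63]·(637·2.92²/2) = [29.41 + 2.63]·2716 = 8.702e+04 Pa.
ΔP = 8.702e+04 Pa = 0.870 bar.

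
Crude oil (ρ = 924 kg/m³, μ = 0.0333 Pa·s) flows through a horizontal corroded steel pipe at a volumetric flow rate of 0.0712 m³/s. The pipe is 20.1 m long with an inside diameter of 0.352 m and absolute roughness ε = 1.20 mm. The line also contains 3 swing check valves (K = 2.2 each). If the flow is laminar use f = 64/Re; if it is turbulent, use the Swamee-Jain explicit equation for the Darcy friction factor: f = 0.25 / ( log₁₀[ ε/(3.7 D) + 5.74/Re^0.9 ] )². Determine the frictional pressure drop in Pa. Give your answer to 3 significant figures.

ΔP ≈ 2180 Pa

Cross-sectional area A = πD²/4 = π(0.352)²/4 = 0.09731 m²; mean velocity V = Q/A = 0.0712/0.09731 = 0.7317 m/s.
Reynolds number Re = ρVD/μ = 924 · 0.7317 · 0.352 / 0.0333 = 7146.
Re > 4000 → turbulent. Relative roughness ε/D = 0.0012/0.352 = 0.00341. Swamee-Jain: f = 0.25/(log₁₀[0.00341/3.7 + 5.74/7146^0.9])² = 0.25/(log₁₀[0.000921 + 0.00195])² = 0.25/(-2.542)² = 0.0387.
Total minor-loss coefficient ΣK = 3·2.2 = 6.6.
ΔP = [f·L/D + ΣK]·(ρV²/2) = [0.0387·20.1/0.352 + 6.6]·(924·0.7317²/2) = [2.21 + 6.6]·247.3 = 2179 Pa.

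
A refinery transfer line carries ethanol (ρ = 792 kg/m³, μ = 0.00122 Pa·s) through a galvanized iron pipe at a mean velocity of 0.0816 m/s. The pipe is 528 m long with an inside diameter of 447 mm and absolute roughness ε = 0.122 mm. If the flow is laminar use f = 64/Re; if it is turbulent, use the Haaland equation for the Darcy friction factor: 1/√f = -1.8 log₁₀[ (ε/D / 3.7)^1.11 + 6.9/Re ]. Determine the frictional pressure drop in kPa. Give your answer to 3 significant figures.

ΔP ≈ 0.0785 kPa

Reynolds number Re = ρVD/μ = 792 · 0.0816 · 0.447 / 0.00122 = 2.368e+04.
Re > 4000 → turbulent. Relative roughness ε/D = 0.000122/0.447 = 0.000273. Haaland: 1/√f = -1.8 log₁₀[(0.000273/3.7)^1.11 + 6.9/2.368e+04] = -1.8 log₁₀[2.59e-05 + 0.000291] = 6.297, so f = 0.02522.
Darcy-Weisbach: ΔP = f(L/D)(ρV²/2) = 0.02522·(528/0.447)·(792·0.0816²/2) = 0.02522·1181·2.637 = 78.54 Pa.
ΔP = 78.54 Pa = 0.0785 kPa.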